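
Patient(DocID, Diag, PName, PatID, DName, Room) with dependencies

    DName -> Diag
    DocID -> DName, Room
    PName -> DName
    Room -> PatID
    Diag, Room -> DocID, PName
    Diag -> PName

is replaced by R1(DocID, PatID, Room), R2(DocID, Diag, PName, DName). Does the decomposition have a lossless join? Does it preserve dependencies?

Lossless test: (DocID)⁺ = {DocID, Diag, PName, PatID, DName, Room}, which contains all of one fragment — lossless.
Dependency preservation: the restricted closure of {Diag, Room} across the fragments never reaches {DocID, PName}, so Diag, Room → DocID, PName cannot be enforced without a join — not preserved.

lossless but not dependency-preserving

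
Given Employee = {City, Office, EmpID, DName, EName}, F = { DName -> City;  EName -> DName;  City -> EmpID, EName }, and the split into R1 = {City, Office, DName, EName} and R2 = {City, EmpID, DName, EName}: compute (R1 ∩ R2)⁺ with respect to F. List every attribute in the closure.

R1 ∩ R2 = {City, DName, EName}.
City → EmpID, EName applies, adding EmpID
Closure: {City, EmpID, DName, EName}.

City, EmpID, DName, EName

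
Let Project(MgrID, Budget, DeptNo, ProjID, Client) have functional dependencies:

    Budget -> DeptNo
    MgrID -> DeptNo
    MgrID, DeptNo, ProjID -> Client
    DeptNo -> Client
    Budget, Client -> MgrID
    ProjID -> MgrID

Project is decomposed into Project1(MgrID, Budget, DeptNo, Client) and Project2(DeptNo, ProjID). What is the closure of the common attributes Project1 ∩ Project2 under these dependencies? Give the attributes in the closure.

Project1 ∩ Project2 = {DeptNo}.
DeptNo → Client applies, adding Client
Closure: {DeptNo, Client}.

DeptNo, Client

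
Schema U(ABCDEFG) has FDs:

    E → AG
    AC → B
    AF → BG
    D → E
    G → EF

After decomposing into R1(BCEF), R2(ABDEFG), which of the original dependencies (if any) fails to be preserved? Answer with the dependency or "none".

Check AC → B: no single fragment contains all of {ABC}, and the restricted closure of {AC} across the fragments never reaches {B}.
E → AG is preserved.
AF → BG is preserved.
D → E is preserved.
G → EF is preserved.

AC → B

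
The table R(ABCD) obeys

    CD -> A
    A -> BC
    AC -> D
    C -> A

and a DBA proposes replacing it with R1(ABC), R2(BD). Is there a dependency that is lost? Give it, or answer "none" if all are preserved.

AC -> D

Check AC → D: no single fragment contains all of {ACD}, and the restricted closure of {AC} across the fragments never reaches {D}.
CD → A is preserved.
A → BC is preserved.
C → A is preserved.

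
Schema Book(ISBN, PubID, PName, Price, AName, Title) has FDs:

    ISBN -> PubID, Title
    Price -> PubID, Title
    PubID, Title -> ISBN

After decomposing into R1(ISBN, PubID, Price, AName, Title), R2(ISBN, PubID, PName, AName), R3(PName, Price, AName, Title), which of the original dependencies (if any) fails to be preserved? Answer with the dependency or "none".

ISBN → PubID, Title lies within R1.
Price → PubID, Title lies within R1.
PubID, Title → ISBN lies within R1.
Every dependency is enforceable on the fragments, so the decomposition is dependency-preserving.

none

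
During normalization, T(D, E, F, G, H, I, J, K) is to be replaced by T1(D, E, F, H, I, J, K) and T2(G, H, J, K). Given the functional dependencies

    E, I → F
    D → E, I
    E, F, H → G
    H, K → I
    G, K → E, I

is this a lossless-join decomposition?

No

Common attributes: T1 ∩ T2 = {H, J, K}.
Closure of {H, J, K}: H, K → I applies, adding I. So (H, J, K)⁺ = {H, I, J, K}.
The closure contains neither all of T1 = {D, E, F, H, I, J, K} nor all of T2 = {G, H, J, K}, so the common attributes are not a superkey of either fragment. The join is lossy.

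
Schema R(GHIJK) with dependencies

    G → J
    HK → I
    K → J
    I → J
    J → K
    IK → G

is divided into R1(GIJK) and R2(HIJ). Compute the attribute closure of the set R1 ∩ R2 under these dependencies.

GIJK

R1 ∩ R2 = {IJ}.
J → K applies, adding K
IK → G applies, adding G
Closure: {GIJK}.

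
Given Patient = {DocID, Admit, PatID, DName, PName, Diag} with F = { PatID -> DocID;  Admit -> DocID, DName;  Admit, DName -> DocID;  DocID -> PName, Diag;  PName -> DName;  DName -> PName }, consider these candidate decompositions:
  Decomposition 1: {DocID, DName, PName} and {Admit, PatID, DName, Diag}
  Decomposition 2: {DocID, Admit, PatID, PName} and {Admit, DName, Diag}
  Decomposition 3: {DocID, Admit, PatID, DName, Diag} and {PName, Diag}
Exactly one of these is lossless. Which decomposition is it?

Decomposition 2

Decomposition 1: common = {DName}, closure = {DName, PName} → lossy.
Decomposition 2: common = {Admit}, closure = {DocID, Admit, DName, PName, Diag} → lossless.
Decomposition 3: common = {Diag}, closure = {Diag} → lossy.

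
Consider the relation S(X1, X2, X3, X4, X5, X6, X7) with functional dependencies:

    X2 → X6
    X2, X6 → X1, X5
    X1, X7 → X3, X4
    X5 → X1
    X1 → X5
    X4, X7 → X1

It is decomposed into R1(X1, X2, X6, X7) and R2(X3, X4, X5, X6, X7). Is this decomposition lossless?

No

Common attributes: R1 ∩ R2 = {X6, X7}.
No dependency enlarges {X6, X7}, so (X6, X7)⁺ = {X6, X7}.
The closure contains neither all of R1 = {X1, X2, X6, X7} nor all of R2 = {X3, X4, X5, X6, X7}, so the common attributes are not a superkey of either fragment. The join is lossy.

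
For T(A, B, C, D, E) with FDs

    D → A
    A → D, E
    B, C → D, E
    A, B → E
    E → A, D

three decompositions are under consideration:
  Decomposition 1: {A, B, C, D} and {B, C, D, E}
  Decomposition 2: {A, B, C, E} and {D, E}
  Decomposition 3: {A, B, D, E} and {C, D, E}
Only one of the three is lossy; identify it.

Decomposition 1: common = {B, C, D}, closure = {A, B, C, D, E} → lossless.
Decomposition 2: common = {E}, closure = {A, D, E} → lossless.
Decomposition 3: common = {D, E}, closure = {A, D, E} → lossy.

Decomposition 3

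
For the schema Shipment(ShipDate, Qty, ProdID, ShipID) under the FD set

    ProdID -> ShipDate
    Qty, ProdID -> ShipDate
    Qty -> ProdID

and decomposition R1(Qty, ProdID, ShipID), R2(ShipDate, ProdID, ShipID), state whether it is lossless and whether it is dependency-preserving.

Lossless test: (ProdID, ShipID)⁺ = {ShipDate, ProdID, ShipID}, which contains all of one fragment — lossless.
Dependency preservation: Qty, ProdID → ShipDate is not contained in any single fragment, but the restricted closure of its left-hand side across the fragments still reaches the right-hand side; the remaining FDs each lie inside some fragment. All dependencies are preserved.

lossless and dependency-preserving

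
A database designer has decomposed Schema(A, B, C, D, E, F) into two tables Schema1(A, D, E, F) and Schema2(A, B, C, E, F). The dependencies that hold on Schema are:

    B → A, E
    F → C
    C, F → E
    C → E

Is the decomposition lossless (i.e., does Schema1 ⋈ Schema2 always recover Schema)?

Common attributes: Schema1 ∩ Schema2 = {A, E, F}.
Closure of {A, E, F}: F → C applies, adding C. So (A, E, F)⁺ = {A, C, E, F}.
The closure contains neither all of Schema1 = {A, D, E, F} nor all of Schema2 = {A, B, C, E, F}, so the common attributes are not a superkey of either fragment. The join is lossy.

No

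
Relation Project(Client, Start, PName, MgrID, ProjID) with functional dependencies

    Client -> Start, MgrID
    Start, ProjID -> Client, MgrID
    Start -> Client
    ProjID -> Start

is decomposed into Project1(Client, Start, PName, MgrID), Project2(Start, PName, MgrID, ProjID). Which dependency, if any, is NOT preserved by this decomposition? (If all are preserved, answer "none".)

Client → Start, MgrID lies within Project1.
Start, ProjID → Client, MgrID: restricted closure across fragments reaches Client, MgrID.
Start → Client lies within Project1.
ProjID → Start lies within Project2.
Every dependency is enforceable on the fragments, so the decomposition is dependency-preserving.

none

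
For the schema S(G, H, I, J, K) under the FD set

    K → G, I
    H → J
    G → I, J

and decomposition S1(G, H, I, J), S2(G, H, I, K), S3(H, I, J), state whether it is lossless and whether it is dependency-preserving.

Lossless test (chase): Rows 1 and 2 agree on H; apply H→J and equate their J entries. Row 2 is now all distinguished symbols — the join is lossless.
Dependency preservation: every FD's attributes lie within a single fragment, so each can be enforced locally — preserved.

lossless and dependency-preserving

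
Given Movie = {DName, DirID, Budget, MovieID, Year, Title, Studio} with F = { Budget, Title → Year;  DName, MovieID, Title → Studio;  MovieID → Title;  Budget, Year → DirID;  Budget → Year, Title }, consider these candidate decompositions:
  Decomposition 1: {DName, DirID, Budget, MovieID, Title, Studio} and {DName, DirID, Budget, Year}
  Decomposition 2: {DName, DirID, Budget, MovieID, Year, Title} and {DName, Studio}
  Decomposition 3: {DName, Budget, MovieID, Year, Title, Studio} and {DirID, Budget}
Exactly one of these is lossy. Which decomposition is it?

Decomposition 2

Decomposition 1: common = {DName, DirID, Budget}, closure = {DName, DirID, Budget, Year, Title} → lossless.
Decomposition 2: common = {DName}, closure = {DName} → lossy.
Decomposition 3: common = {Budget}, closure = {DirID, Budget, Year, Title} → lossless.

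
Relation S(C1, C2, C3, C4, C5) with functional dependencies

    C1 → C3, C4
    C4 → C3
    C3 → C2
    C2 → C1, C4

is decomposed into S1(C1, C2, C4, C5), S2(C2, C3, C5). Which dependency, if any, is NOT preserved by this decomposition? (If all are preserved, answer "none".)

none

C1 → C3, C4: restricted closure across fragments reaches C3, C4.
C4 → C3: restricted closure across fragments reaches C3.
C3 → C2 lies within S2.
C2 → C1, C4 lies within S1.
Every dependency is enforceable on the fragments, so the decomposition is dependency-preserving.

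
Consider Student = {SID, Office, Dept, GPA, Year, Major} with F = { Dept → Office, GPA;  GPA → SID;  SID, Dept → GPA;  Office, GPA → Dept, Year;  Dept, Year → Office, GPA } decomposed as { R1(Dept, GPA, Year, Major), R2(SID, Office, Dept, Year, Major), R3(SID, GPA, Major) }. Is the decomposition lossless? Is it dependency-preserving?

Lossless test (chase): Rows 1 and 2 agree on Dept; apply Dept→Office, GPA and equate their Office, GPA entries. Rows 1 and 2 agree on GPA; apply GPA→SID and equate their SID entries. Row 1 is now all distinguished symbols — the join is lossless.
Dependency preservation: the restricted closure of {Office, GPA} across the fragments never reaches {Dept, Year}, so Office, GPA → Dept, Year cannot be enforced without a join — not preserved.

lossless but not dependency-preserving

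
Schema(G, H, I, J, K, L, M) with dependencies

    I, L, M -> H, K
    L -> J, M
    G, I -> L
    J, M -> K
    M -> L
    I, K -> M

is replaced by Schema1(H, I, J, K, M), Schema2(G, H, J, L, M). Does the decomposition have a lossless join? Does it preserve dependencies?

Lossless test: (H, J, M)⁺ = {H, J, K, L, M}, which is a superkey of neither fragment — lossy.
Dependency preservation: the restricted closure of {G, I} across the fragments never reaches {L}, so G, I → L cannot be enforced without a join — not preserved.

lossy and not dependency-preserving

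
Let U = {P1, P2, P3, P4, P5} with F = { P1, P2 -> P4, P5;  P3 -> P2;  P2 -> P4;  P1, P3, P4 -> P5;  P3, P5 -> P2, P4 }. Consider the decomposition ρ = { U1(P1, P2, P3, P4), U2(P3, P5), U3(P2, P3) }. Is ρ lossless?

No

Chase test. Columns are P1, P2, P3, P4, P5; row i has aⱼ where attribute j ∈ Ui, else bᵢⱼ.
Initial tableau (one row per fragment):
  row 1: a1 a2 a3 a4 b15
  row 2: b21 b22 a3 b24 a5
  row 3: b31 a2 a3 b34 b35
Rows 1 and 2 agree on P3; apply P3→P2 and equate their P2 entries.
Rows 1 and 2 agree on P2; apply P2→P4 and equate their P4 entries.
Rows 1 and 3 agree on P2; apply P2→P4 and equate their P4 entries.
No row becomes fully distinguished — the join is lossy.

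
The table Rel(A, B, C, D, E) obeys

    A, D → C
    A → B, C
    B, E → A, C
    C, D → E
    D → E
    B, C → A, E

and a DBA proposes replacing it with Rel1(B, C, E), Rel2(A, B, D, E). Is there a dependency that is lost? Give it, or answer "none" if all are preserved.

none

A, D → C: restricted closure across fragments reaches C.
A → B, C: restricted closure across fragments reaches B, C.
B, E → A, C: restricted closure across fragments reaches A, C.
C, D → E: restricted closure across fragments reaches E.
D → E lies within Rel2.
B, C → A, E: restricted closure across fragments reaches A, E.
Every dependency is enforceable on the fragments, so the decomposition is dependency-preserving.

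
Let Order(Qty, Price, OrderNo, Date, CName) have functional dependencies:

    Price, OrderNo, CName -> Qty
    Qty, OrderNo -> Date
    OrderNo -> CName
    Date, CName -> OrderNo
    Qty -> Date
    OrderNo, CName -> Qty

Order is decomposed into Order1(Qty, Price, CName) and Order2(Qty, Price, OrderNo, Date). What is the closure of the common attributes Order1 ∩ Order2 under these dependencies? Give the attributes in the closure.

Qty, Price, Date

Order1 ∩ Order2 = {Qty, Price}.
Qty → Date applies, adding Date
Closure: {Qty, Price, Date}.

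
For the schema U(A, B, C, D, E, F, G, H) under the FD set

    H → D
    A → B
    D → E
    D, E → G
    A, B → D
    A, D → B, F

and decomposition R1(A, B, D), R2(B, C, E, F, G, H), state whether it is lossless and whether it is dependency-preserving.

lossy and not dependency-preserving

Lossless test: (B)⁺ = {B}, which is a superkey of neither fragment — lossy.
Dependency preservation: the restricted closure of {H} across the fragments never reaches {D}, so H → D cannot be enforced without a join — not preserved.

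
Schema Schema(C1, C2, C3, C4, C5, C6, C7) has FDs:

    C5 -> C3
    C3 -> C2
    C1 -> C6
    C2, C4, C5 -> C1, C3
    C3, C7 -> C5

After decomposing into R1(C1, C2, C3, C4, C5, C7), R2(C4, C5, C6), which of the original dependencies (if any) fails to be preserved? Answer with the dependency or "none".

Check C1 → C6: no single fragment contains all of {C1, C6}, and the restricted closure of {C1} across the fragments never reaches {C6}.
C5 → C3 is preserved.
C3 → C2 is preserved.
C2, C4, C5 → C1, C3 is preserved.
C3, C7 → C5 is preserved.

C1 -> C6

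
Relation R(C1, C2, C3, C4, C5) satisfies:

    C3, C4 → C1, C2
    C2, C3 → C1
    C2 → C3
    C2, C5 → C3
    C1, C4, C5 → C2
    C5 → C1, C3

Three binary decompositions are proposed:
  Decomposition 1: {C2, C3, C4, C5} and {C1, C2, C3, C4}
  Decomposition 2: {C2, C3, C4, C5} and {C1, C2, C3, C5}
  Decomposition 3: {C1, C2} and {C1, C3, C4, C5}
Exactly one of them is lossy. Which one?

Decomposition 1: common = {C2, C3, C4}, closure = {C1, C2, C3, C4} → lossless.
Decomposition 2: common = {C2, C3, C5}, closure = {C1, C2, C3, C5} → lossless.
Decomposition 3: common = {C1}, closure = {C1} → lossy.

Decomposition 3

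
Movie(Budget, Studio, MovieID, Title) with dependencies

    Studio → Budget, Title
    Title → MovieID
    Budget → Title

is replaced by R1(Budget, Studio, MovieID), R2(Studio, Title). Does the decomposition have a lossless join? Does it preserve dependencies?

Lossless test: (Studio)⁺ = {Budget, Studio, MovieID, Title}, which contains all of one fragment — lossless.
Dependency preservation: the restricted closure of {Title} across the fragments never reaches {MovieID}, so Title → MovieID cannot be enforced without a join — not preserved.

lossless but not dependency-preserving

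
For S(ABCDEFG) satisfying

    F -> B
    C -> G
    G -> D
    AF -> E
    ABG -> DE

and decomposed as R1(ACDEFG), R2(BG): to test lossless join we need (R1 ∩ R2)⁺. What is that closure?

DG

R1 ∩ R2 = {G}.
G → D applies, adding D
Closure: {DG}.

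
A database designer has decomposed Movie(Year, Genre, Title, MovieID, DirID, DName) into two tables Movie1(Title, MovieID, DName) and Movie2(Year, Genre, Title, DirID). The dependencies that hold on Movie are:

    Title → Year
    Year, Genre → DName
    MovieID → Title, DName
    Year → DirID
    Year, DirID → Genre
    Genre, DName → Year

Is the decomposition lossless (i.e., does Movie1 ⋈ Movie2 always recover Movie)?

Yes

Common attributes: Movie1 ∩ Movie2 = {Title}.
Closure of {Title}: Title → Year applies, adding Year; Year → DirID applies, adding DirID; Year, DirID → Genre applies, adding Genre; Year, Genre → DName applies, adding DName. So (Title)⁺ = {Year, Genre, Title, DirID, DName}.
This closure contains every attribute of Movie2, so Movie1 ∩ Movie2 → Movie2. The join is lossless.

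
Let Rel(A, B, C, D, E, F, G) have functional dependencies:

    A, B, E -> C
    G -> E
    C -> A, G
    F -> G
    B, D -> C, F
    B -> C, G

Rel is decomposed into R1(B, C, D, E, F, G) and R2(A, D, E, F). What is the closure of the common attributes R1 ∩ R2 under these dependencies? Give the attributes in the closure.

R1 ∩ R2 = {D, E, F}.
F → G applies, adding G
Closure: {D, E, F, G}.

D, E, F, G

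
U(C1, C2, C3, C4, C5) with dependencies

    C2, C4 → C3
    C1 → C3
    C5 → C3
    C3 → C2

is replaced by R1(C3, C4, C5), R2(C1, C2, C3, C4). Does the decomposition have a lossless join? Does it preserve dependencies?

lossy but dependency-preserving

Lossless test: (C3, C4)⁺ = {C2, C3, C4}, which is a superkey of neither fragment — lossy.
Dependency preservation: every FD's attributes lie within a single fragment, so each can be enforced locally — preserved.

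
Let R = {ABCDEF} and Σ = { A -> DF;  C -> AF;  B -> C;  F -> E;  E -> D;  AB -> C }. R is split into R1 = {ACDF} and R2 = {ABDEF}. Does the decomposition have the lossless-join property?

Common attributes: R1 ∩ R2 = {ADF}.
Closure of {ADF}: F → E applies, adding E. So (ADF)⁺ = {ADEF}.
The closure contains neither all of R1 = {ACDF} nor all of R2 = {ABDEF}, so the common attributes are not a superkey of either fragment. The join is lossy.

No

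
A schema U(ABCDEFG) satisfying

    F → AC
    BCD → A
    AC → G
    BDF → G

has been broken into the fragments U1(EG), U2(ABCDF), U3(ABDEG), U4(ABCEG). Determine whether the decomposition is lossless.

No

Chase test. Columns are ABCDEFG; row i has aⱼ where attribute j ∈ Ui, else bᵢⱼ.
Initial tableau (one row per fragment):
  row 1: b11 b12 b13 b14 a5 b16 a7
  row 2: a1 a2 a3 a4 b25 a6 b27
  row 3: a1 a2 b33 a4 a5 b36 a7
  row 4: a1 a2 a3 b44 a5 b46 a7
Rows 2 and 4 agree on AC; apply AC→G and equate their G entries.
No row becomes fully distinguished — the join is lossy.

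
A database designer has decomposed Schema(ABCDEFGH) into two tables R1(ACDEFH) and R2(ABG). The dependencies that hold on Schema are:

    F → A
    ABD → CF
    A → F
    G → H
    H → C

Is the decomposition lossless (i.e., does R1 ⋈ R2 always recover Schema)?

No

Common attributes: R1 ∩ R2 = {A}.
Closure of {A}: A → F applies, adding F. So (A)⁺ = {AF}.
The closure contains neither all of R1 = {ACDEFH} nor all of R2 = {ABG}, so the common attributes are not a superkey of either fragment. The join is lossy.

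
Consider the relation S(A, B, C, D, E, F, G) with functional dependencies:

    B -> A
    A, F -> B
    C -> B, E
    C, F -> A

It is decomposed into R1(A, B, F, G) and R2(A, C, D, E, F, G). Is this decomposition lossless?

Yes

Common attributes: R1 ∩ R2 = {A, F, G}.
Closure of {A, F, G}: A, F → B applies, adding B. So (A, F, G)⁺ = {A, B, F, G}.
This closure contains every attribute of R1, so R1 ∩ R2 → R1. The join is lossless.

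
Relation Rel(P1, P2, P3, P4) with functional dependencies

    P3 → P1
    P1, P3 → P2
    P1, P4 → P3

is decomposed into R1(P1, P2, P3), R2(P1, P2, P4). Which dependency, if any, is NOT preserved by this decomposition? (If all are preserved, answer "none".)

Check P1, P4 → P3: no single fragment contains all of {P1, P3, P4}, and the restricted closure of {P1, P4} across the fragments never reaches {P3}.
P3 → P1 is preserved.
P1, P3 → P2 is preserved.

P1, P4 → P3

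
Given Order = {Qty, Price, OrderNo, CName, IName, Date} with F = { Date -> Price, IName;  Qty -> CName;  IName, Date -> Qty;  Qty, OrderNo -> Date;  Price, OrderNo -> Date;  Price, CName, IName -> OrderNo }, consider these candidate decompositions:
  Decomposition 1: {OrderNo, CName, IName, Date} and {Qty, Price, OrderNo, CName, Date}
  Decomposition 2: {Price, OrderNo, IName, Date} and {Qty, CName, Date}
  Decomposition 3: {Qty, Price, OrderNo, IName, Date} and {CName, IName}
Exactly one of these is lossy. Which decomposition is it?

Decomposition 1: common = {OrderNo, CName, Date}, closure = {Qty, Price, OrderNo, CName, IName, Date} → lossless.
Decomposition 2: common = {Date}, closure = {Qty, Price, OrderNo, CName, IName, Date} → lossless.
Decomposition 3: common = {IName}, closure = {IName} → lossy.

Decomposition 3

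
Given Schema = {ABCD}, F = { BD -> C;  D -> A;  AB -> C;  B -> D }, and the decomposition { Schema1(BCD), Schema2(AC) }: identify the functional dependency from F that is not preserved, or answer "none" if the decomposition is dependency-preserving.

Check D → A: no single fragment contains all of {AD}, and the restricted closure of {D} across the fragments never reaches {A}.
BD → C is preserved.
AB → C is preserved.
B → D is preserved.

D -> A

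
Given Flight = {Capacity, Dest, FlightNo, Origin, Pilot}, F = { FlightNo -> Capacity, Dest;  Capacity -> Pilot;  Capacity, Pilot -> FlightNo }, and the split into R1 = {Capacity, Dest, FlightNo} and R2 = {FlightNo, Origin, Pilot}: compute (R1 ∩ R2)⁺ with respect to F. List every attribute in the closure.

Capacity, Dest, FlightNo, Pilot

R1 ∩ R2 = {FlightNo}.
FlightNo → Capacity, Dest applies, adding Capacity, Dest
Capacity → Pilot applies, adding Pilot
Closure: {Capacity, Dest, FlightNo, Pilot}.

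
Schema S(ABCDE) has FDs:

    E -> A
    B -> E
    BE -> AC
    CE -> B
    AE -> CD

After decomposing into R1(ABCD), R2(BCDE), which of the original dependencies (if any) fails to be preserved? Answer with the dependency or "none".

none

E → A: restricted closure across fragments reaches A.
B → E lies within R2.
BE → AC: restricted closure across fragments reaches AC.
CE → B lies within R2.
AE → CD: restricted closure across fragments reaches CD.
Every dependency is enforceable on the fragments, so the decomposition is dependency-preserving.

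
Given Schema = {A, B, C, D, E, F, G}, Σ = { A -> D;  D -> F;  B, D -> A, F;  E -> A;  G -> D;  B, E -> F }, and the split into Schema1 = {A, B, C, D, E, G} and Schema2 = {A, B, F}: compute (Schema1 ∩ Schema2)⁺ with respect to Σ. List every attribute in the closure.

A, B, D, F

Schema1 ∩ Schema2 = {A, B}.
A → D applies, adding D
D → F applies, adding F
Closure: {A, B, D, F}.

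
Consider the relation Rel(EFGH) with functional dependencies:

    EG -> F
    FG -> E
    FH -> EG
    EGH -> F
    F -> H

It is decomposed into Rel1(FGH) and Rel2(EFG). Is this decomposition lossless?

Common attributes: Rel1 ∩ Rel2 = {FG}.
Closure of {FG}: FG → E applies, adding E; F → H applies, adding H. So (FG)⁺ = {EFGH}.
This closure contains every attribute of Rel1, so Rel1 ∩ Rel2 → Rel1. The join is lossless.

Yes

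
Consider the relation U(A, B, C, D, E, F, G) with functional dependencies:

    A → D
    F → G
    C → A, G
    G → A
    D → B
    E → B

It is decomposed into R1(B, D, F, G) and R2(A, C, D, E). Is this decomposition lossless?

Common attributes: R1 ∩ R2 = {D}.
Closure of {D}: D → B applies, adding B. So (D)⁺ = {B, D}.
The closure contains neither all of R1 = {B, D, F, G} nor all of R2 = {A, C, D, E}, so the common attributes are not a superkey of either fragment. The join is lossy.

No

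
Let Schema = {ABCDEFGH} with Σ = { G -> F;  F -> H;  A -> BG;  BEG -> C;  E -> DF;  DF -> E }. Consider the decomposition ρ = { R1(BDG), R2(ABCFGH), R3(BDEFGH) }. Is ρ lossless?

No

Chase test. Columns are ABCDEFGH; row i has aⱼ where attribute j ∈ Ri, else bᵢⱼ.
Initial tableau (one row per fragment):
  row 1: b11 a2 b13 a4 b15 b16 a7 b18
  row 2: a1 a2 a3 b24 b25 a6 a7 a8
  row 3: b31 a2 b33 a4 a5 a6 a7 a8
Rows 1 and 2 agree on G; apply G→F and equate their F entries.
Rows 1 and 2 agree on F; apply F→H and equate their H entries.
Rows 1 and 3 agree on DF; apply DF→E and equate their E entries.
Rows 1 and 3 agree on BEG; apply BEG→C and equate their C entries.
No row becomes fully distinguished — the join is lossy.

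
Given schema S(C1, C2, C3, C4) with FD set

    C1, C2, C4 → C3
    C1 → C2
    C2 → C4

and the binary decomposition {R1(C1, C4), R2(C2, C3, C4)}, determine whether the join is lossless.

No

Common attributes: R1 ∩ R2 = {C4}.
No dependency enlarges {C4}, so (C4)⁺ = {C4}.
The closure contains neither all of R1 = {C1, C4} nor all of R2 = {C2, C3, C4}, so the common attributes are not a superkey of either fragment. The join is lossy.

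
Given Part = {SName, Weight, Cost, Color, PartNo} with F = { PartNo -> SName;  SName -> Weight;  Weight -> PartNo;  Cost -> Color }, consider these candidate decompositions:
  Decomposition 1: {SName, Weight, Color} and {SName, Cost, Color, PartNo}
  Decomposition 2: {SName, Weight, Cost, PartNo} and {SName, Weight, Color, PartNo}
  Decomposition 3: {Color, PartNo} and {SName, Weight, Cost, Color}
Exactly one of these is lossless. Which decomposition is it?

Decomposition 1

Decomposition 1: common = {SName, Color}, closure = {SName, Weight, Color, PartNo} → lossless.
Decomposition 2: common = {SName, Weight, PartNo}, closure = {SName, Weight, PartNo} → lossy.
Decomposition 3: common = {Color}, closure = {Color} → lossy.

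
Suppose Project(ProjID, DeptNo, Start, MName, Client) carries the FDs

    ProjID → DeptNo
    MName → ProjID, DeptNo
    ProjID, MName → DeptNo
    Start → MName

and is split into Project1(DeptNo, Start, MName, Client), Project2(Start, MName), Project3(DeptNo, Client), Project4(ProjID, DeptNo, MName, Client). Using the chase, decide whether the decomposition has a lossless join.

Chase test. Columns are ProjID, DeptNo, Start, MName, Client; row i has aⱼ where attribute j ∈ Projecti, else bᵢⱼ.
Initial tableau (one row per fragment):
  row 1: b11 a2 a3 a4 a5
  row 2: b21 b22 a3 a4 b25
  row 3: b31 a2 b33 b34 a5
  row 4: a1 a2 b43 a4 a5
Rows 1 and 2 agree on MName; apply MName→ProjID, DeptNo and equate their ProjID, DeptNo entries.
Rows 1 and 4 agree on MName; apply MName→ProjID, DeptNo and equate their ProjID, DeptNo entries.
Row 1 is now all distinguished symbols — the join is lossless.

Yes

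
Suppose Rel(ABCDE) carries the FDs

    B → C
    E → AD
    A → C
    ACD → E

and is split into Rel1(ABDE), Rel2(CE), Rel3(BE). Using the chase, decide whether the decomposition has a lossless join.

Chase test. Columns are ABCDE; row i has aⱼ where attribute j ∈ Reli, else bᵢⱼ.
Initial tableau (one row per fragment):
  row 1: a1 a2 b13 a4 a5
  row 2: b21 b22 a3 b24 a5
  row 3: b31 a2 b33 b34 a5
Rows 1 and 3 agree on B; apply B→C and equate their C entries.
Rows 1 and 2 agree on E; apply E→AD and equate their AD entries.
Rows 1 and 3 agree on E; apply E→AD and equate their AD entries.
Rows 1 and 2 agree on A; apply A→C and equate their C entries.
Row 1 is now all distinguished symbols — the join is lossless.

Yes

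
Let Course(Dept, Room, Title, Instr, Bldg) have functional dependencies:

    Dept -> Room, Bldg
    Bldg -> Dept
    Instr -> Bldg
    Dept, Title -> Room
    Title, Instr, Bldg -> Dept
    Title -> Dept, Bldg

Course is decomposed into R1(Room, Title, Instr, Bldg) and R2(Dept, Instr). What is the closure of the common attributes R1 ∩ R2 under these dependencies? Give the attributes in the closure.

Dept, Room, Instr, Bldg

R1 ∩ R2 = {Instr}.
Instr → Bldg applies, adding Bldg
Bldg → Dept applies, adding Dept
Dept → Room, Bldg applies, adding Room
Closure: {Dept, Room, Instr, Bldg}.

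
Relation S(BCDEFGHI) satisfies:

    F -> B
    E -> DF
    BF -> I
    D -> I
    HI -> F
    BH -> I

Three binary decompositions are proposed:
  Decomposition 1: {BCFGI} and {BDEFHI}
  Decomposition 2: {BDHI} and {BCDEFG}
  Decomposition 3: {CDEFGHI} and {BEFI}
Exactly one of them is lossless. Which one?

Decomposition 3

Decomposition 1: common = {BFI}, closure = {BFI} → lossy.
Decomposition 2: common = {BD}, closure = {BDI} → lossy.
Decomposition 3: common = {EFI}, closure = {BDEFI} → lossless.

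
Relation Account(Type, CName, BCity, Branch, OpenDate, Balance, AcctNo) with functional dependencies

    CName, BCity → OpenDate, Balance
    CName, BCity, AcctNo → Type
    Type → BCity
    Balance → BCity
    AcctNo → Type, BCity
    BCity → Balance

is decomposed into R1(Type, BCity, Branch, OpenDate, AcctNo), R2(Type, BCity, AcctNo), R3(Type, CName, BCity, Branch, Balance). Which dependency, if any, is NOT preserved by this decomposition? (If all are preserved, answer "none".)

CName, BCity → OpenDate, Balance

Check CName, BCity → OpenDate, Balance: no single fragment contains all of {CName, BCity, OpenDate, Balance}, and the restricted closure of {CName, BCity} across the fragments never reaches {OpenDate, Balance}.
CName, BCity, AcctNo → Type is preserved.
Type → BCity is preserved.
Balance → BCity is preserved.
AcctNo → Type, BCity is preserved.
BCity → Balance is preserved.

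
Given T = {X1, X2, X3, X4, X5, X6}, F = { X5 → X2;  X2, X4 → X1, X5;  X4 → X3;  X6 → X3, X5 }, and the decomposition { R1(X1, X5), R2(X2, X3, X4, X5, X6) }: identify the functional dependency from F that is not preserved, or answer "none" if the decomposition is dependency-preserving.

X2, X4 → X1, X5

Check X2, X4 → X1, X5: no single fragment contains all of {X1, X2, X4, X5}, and the restricted closure of {X2, X4} across the fragments never reaches {X1, X5}.
X5 → X2 is preserved.
X4 → X3 is preserved.
X6 → X3, X5 is preserved.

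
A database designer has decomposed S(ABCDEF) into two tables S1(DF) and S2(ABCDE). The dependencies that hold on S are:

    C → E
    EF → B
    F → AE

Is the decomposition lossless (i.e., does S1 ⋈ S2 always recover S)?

No

Common attributes: S1 ∩ S2 = {D}.
No dependency enlarges {D}, so (D)⁺ = {D}.
The closure contains neither all of S1 = {DF} nor all of S2 = {ABCDE}, so the common attributes are not a superkey of either fragment. The join is lossy.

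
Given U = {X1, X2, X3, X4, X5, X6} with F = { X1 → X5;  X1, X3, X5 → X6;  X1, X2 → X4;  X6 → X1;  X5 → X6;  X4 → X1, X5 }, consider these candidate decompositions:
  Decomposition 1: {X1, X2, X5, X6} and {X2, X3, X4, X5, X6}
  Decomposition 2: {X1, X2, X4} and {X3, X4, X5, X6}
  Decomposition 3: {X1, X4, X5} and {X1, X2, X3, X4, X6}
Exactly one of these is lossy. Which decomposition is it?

Decomposition 2

Decomposition 1: common = {X2, X5, X6}, closure = {X1, X2, X4, X5, X6} → lossless.
Decomposition 2: common = {X4}, closure = {X1, X4, X5, X6} → lossy.
Decomposition 3: common = {X1, X4}, closure = {X1, X4, X5, X6} → lossless.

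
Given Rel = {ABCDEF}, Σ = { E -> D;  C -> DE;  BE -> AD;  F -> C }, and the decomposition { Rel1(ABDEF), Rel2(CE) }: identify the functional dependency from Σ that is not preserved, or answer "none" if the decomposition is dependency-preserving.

Check F → C: no single fragment contains all of {CF}, and the restricted closure of {F} across the fragments never reaches {C}.
E → D is preserved.
C → DE is preserved.
BE → AD is preserved.

F -> C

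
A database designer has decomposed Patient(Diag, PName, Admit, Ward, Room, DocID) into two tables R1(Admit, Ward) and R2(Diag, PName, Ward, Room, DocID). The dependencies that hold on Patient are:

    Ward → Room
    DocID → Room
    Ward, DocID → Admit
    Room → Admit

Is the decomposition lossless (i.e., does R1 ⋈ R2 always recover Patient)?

Common attributes: R1 ∩ R2 = {Ward}.
Closure of {Ward}: Ward → Room applies, adding Room; Room → Admit applies, adding Admit. So (Ward)⁺ = {Admit, Ward, Room}.
This closure contains every attribute of R1, so R1 ∩ R2 → R1. The join is lossless.

Yes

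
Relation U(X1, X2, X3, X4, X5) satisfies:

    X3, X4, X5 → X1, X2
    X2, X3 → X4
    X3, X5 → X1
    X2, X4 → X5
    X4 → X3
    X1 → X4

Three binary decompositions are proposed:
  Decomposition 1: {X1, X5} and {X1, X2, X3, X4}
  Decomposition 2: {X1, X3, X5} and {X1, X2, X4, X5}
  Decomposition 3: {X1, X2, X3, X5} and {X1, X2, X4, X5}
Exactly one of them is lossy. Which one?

Decomposition 1: common = {X1}, closure = {X1, X3, X4} → lossy.
Decomposition 2: common = {X1, X5}, closure = {X1, X2, X3, X4, X5} → lossless.
Decomposition 3: common = {X1, X2, X5}, closure = {X1, X2, X3, X4, X5} → lossless.

Decomposition 1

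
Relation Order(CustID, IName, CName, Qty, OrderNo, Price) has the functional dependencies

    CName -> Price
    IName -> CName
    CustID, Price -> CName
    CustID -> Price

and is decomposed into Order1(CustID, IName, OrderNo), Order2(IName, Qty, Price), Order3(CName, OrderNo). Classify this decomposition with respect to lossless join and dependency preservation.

Lossless test (chase): Rows 1 and 2 agree on IName; apply IName→CName and equate their CName entries. Rows 1 and 2 agree on CName; apply CName→Price and equate their Price entries. No row becomes fully distinguished — the join is lossy.
Dependency preservation: the restricted closure of {CName} across the fragments never reaches {Price}, so CName → Price cannot be enforced without a join — not preserved.

lossy and not dependency-preserving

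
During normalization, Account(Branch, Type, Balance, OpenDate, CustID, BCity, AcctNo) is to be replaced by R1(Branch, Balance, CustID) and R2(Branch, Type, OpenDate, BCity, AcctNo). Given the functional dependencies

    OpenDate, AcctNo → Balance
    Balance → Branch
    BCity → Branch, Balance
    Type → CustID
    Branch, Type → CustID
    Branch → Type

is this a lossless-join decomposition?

Common attributes: R1 ∩ R2 = {Branch}.
Closure of {Branch}: Branch → Type applies, adding Type; Type → CustID applies, adding CustID. So (Branch)⁺ = {Branch, Type, CustID}.
The closure contains neither all of R1 = {Branch, Balance, CustID} nor all of R2 = {Branch, Type, OpenDate, BCity, AcctNo}, so the common attributes are not a superkey of either fragment. The join is lossy.

No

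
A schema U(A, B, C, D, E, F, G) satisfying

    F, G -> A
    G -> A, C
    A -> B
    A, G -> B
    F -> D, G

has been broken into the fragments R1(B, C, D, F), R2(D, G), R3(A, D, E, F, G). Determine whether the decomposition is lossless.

Yes

Chase test. Columns are A, B, C, D, E, F, G; row i has aⱼ where attribute j ∈ Ri, else bᵢⱼ.
Initial tableau (one row per fragment):
  row 1: b11 a2 a3 a4 b15 a6 b17
  row 2: b21 b22 b23 a4 b25 b26 a7
  row 3: a1 b32 b33 a4 a5 a6 a7
Rows 2 and 3 agree on G; apply G→A, C and equate their A, C entries.
Rows 2 and 3 agree on A; apply A→B and equate their B entries.
Rows 1 and 3 agree on F; apply F→D, G and equate their D, G entries.
Rows 1 and 3 agree on F, G; apply F, G→A and equate their A entries.
Rows 1 and 2 agree on G; apply G→A, C and equate their A, C entries.
Rows 1 and 2 agree on A; apply A→B and equate their B entries.
Row 3 is now all distinguished symbols — the join is lossless.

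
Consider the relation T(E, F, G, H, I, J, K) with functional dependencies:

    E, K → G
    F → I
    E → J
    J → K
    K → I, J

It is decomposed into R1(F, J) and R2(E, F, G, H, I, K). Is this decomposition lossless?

No

Common attributes: R1 ∩ R2 = {F}.
Closure of {F}: F → I applies, adding I. So (F)⁺ = {F, I}.
The closure contains neither all of R1 = {F, J} nor all of R2 = {E, F, G, H, I, K}, so the common attributes are not a superkey of either fragment. The join is lossy.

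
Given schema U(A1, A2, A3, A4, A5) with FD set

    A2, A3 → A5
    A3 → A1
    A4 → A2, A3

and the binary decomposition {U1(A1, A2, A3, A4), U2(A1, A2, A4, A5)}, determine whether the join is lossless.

Common attributes: U1 ∩ U2 = {A1, A2, A4}.
Closure of {A1, A2, A4}: A4 → A2, A3 applies, adding A3; A2, A3 → A5 applies, adding A5. So (A1, A2, A4)⁺ = {A1, A2, A3, A4, A5}.
This closure contains every attribute of U1, so U1 ∩ U2 → U1. The join is lossless.

Yes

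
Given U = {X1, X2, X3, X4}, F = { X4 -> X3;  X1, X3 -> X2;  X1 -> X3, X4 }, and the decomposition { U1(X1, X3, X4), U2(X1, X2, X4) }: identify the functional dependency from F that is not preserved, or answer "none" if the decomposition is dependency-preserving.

none

X4 → X3 lies within U1.
X1, X3 → X2: restricted closure across fragments reaches X2.
X1 → X3, X4 lies within U1.
Every dependency is enforceable on the fragments, so the decomposition is dependency-preserving.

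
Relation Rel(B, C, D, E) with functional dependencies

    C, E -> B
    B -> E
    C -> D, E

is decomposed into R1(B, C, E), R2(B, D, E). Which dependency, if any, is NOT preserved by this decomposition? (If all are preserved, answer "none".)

Check C → D, E: no single fragment contains all of {C, D, E}, and the restricted closure of {C} across the fragments never reaches {D, E}.
C, E → B is preserved.
B → E is preserved.

C -> D, E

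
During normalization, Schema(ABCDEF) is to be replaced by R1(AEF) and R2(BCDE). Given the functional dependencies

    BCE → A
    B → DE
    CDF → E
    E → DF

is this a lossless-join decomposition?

Common attributes: R1 ∩ R2 = {E}.
Closure of {E}: E → DF applies, adding DF. So (E)⁺ = {DEF}.
The closure contains neither all of R1 = {AEF} nor all of R2 = {BCDE}, so the common attributes are not a superkey of either fragment. The join is lossy.

No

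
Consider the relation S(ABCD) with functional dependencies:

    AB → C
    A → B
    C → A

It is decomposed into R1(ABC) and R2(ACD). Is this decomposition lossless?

Yes

Common attributes: R1 ∩ R2 = {AC}.
Closure of {AC}: A → B applies, adding B. So (AC)⁺ = {ABC}.
This closure contains every attribute of R1, so R1 ∩ R2 → R1. The join is lossless.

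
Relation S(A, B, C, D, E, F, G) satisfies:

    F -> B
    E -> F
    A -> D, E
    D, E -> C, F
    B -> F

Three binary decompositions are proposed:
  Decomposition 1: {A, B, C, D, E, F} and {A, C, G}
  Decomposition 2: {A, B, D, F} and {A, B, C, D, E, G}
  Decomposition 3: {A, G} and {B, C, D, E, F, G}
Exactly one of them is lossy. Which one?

Decomposition 1: common = {A, C}, closure = {A, B, C, D, E, F} → lossless.
Decomposition 2: common = {A, B, D}, closure = {A, B, C, D, E, F} → lossless.
Decomposition 3: common = {G}, closure = {G} → lossy.

Decomposition 3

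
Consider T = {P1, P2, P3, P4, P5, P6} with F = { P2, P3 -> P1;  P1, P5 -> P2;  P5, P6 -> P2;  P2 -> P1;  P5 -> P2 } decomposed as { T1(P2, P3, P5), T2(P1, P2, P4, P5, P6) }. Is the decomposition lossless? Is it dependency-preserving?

lossy but dependency-preserving

Lossless test: (P2, P5)⁺ = {P1, P2, P5}, which is a superkey of neither fragment — lossy.
Dependency preservation: P2, P3 → P1 is not contained in any single fragment, but the restricted closure of its left-hand side across the fragments still reaches the right-hand side; the remaining FDs each lie inside some fragment. All dependencies are preserved.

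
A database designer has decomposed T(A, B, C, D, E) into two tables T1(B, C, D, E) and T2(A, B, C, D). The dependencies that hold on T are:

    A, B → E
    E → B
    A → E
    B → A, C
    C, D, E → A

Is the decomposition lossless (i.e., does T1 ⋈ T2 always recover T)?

Yes

Common attributes: T1 ∩ T2 = {B, C, D}.
Closure of {B, C, D}: B → A, C applies, adding A; A, B → E applies, adding E. So (B, C, D)⁺ = {A, B, C, D, E}.
This closure contains every attribute of T1, so T1 ∩ T2 → T1. The join is lossless.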